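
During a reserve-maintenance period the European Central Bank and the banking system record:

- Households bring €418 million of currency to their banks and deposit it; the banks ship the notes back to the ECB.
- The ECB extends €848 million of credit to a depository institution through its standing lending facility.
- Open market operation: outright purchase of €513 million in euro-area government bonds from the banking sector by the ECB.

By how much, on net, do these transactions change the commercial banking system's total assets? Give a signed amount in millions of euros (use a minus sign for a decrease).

ECB balance sheet:
  Assets:      Securities +€513M, Loans to banks +€848M
  Liabilities: Bank reserves +€1779M, Currency in circulation −€418M
Commercial banking system:
  Assets:      Reserves at CB +€1779M, Securities −€513M
  Liabilities: Checkable deposits +€418M, Borrowings from CB +€848M
Change in total bank assets = +€1266 million.

+€1266 million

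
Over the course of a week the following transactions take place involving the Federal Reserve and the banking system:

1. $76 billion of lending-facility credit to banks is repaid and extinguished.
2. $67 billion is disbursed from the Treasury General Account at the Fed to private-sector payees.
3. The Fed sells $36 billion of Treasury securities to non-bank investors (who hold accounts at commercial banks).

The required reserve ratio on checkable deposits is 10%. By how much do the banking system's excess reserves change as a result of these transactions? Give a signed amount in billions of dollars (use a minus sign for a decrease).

Discount-window repayment $76 billion: reserves −$76B, deposits 0.
Government spending $67 billion: reserves +$67B, deposits +$67B.
Asset sale (to non-banks) $36 billion: reserves −$36B, deposits −$36B.
Totals: Δreserves = −$45B, Δdeposits = +$31B.
Δrequired reserves = 10% × +$31B = +$3.1B.
Δexcess reserves = Δreserves − Δrequired = −$45B − (+$3.1B) = -$48.1 billion.

-$48.1 billion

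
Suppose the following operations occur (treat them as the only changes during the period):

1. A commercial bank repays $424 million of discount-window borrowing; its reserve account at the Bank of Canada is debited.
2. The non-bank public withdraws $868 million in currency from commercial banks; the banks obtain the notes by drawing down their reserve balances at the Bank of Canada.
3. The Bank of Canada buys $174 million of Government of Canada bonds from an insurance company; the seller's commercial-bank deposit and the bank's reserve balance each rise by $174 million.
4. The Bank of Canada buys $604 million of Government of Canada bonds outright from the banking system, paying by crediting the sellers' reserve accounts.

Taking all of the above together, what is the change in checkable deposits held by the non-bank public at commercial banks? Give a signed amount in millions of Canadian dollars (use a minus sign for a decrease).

-$694 million

Discount-window repayment $424 million: the counterparty is a bank, so public deposits are unchanged → 0.
Currency withdrawal $868 million: non-bank counterparties' bank balances fall → −$868M.
Asset purchase (from non-banks) $174 million: non-bank counterparties' bank balances rise → +$174M.
OMO purchase (from banks) $604 million: the counterparty is a bank, so public deposits are unchanged → 0.
Net: 0 − 868 + 174 + 0 = -$694 million.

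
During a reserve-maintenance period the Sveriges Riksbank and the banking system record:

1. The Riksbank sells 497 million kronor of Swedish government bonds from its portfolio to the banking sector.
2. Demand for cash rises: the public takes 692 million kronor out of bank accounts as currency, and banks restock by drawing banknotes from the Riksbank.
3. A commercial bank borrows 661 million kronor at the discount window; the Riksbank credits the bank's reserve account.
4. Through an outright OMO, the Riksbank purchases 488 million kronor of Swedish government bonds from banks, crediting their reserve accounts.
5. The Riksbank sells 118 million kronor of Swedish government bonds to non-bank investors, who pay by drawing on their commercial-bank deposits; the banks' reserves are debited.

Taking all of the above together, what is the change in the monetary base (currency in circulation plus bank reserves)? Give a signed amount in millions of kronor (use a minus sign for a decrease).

Riksbank balance sheet:
  Assets:      Securities −127M, Loans to banks +661M
  Liabilities: Bank reserves −158M, Currency in circulation +692M
Monetary base = currency + reserves: +692M + (−158M) = +534 million.

+534 million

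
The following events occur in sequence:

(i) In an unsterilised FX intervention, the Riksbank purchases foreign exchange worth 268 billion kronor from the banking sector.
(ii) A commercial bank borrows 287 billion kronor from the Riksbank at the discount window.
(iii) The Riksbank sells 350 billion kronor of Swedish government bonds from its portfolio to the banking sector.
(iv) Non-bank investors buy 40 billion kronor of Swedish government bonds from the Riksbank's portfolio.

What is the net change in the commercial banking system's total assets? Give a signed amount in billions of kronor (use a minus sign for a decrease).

FX purchase 268 billion kronor: just an asset swap on bank balance sheets → 0.
Discount-window loan 287 billion kronor: bank balance sheets expand → +287B.
OMO sale (to banks) 350 billion kronor: just an asset swap on bank balance sheets → 0.
Asset sale (to non-banks) 40 billion kronor: bank balance sheets shrink → −40B.
Net: 0 + 287 + 0 − 40 = +247 billion.

+247 billion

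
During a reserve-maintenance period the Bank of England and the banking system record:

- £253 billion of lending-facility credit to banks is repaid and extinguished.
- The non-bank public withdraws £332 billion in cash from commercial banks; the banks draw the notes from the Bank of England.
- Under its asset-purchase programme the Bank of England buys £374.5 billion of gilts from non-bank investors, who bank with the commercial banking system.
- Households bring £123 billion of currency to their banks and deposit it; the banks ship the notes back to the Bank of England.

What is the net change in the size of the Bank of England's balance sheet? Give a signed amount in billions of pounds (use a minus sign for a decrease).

Discount-window repayment £253 billion: a Bank of England asset is shed → −£253B.
Currency withdrawal £332 billion: only the composition of liabilities changes → 0.
Asset purchase (from non-banks) £374.5 billion: a Bank of England asset is acquired → +£374.5B.
Currency deposit £123 billion: only the composition of liabilities changes → 0.
Net: −253 + 0 + 374.5 + 0 = +£121.5 billion.

+£121.5 billion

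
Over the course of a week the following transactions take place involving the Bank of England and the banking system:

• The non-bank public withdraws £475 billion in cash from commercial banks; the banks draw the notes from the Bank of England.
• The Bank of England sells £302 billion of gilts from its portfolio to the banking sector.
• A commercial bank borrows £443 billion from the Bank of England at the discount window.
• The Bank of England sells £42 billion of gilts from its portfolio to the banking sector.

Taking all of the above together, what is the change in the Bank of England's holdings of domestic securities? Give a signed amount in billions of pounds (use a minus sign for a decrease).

-£344 billion

Currency withdrawal £475 billion: the Bank of England's securities portfolio is untouched → 0.
OMO sale (to banks) £302 billion: securities removed from the Bank of England's portfolio → −£302B.
Discount-window loan £443 billion: the Bank of England's securities portfolio is untouched → 0.
OMO sale (to banks) £42 billion: securities removed from the Bank of England's portfolio → −£42B.
Net: 0 − 302 + 0 − 42 = -£344 billion.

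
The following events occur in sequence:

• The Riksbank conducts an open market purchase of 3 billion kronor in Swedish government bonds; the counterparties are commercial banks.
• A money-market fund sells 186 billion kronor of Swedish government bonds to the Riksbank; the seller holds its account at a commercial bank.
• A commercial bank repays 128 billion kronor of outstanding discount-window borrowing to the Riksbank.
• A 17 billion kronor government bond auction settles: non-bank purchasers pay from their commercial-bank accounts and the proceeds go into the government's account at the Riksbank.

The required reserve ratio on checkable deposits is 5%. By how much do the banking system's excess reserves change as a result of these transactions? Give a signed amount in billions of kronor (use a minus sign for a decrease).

OMO purchase (from banks) 3 billion kronor: reserves +3B, deposits 0.
Asset purchase (from non-banks) 186 billion kronor: reserves +186B, deposits +186B.
Discount-window repayment 128 billion kronor: reserves −128B, deposits 0.
Government account inflow 17 billion kronor: reserves −17B, deposits −17B.
Totals: Δreserves = +44B, Δdeposits = +169B.
Δrequired reserves = 5% × +169B = +8.45B.
Δexcess reserves = Δreserves − Δrequired = +44B − (+8.45B) = +35.55 billion.

+35.55 billion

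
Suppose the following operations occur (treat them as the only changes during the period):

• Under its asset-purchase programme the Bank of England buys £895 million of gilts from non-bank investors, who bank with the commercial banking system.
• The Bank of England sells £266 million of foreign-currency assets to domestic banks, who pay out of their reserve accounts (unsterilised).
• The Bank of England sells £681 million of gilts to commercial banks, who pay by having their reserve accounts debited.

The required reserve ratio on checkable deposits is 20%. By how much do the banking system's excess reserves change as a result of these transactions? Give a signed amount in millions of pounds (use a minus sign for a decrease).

-£231 million

Asset purchase (from non-banks) £895 million: reserves +£895M, deposits +£895M.
FX sale £266 million: reserves −£266M, deposits 0.
OMO sale (to banks) £681 million: reserves −£681M, deposits 0.
Totals: Δreserves = −£52M, Δdeposits = +£895M.
Δrequired reserves = 20% × +£895M = +£179M.
Δexcess reserves = Δreserves − Δrequired = −£52M − (+£179M) = -£231 million.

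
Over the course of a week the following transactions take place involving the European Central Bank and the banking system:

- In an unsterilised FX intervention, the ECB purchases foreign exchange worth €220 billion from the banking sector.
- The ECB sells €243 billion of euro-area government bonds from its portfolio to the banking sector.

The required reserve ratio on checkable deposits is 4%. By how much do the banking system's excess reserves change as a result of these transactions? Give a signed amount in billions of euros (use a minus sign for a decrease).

-€23 billion

FX purchase €220 billion: reserves +€220B, deposits 0.
OMO sale (to banks) €243 billion: reserves −€243B, deposits 0.
Totals: Δreserves = −€23B, Δdeposits = 0.
Δrequired reserves = 4% × 0 = 0.
Δexcess reserves = Δreserves − Δrequired = −€23B − (0) = -€23 billion.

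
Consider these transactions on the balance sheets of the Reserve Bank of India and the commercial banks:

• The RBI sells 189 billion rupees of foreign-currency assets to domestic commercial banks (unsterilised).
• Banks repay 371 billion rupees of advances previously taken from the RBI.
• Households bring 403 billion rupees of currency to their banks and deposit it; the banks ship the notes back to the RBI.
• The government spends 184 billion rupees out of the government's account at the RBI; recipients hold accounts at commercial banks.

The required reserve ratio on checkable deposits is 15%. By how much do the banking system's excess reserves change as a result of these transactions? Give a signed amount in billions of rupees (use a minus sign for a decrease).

FX sale 189 billion rupees: reserves −189B, deposits 0.
Discount-window repayment 371 billion rupees: reserves −371B, deposits 0.
Currency deposit 403 billion rupees: reserves +403B, deposits +403B.
Government spending 184 billion rupees: reserves +184B, deposits +184B.
Totals: Δreserves = +27B, Δdeposits = +587B.
Δrequired reserves = 15% × +587B = +88.05B.
Δexcess reserves = Δreserves − Δrequired = +27B − (+88.05B) = -61.05 billion.

-61.05 billion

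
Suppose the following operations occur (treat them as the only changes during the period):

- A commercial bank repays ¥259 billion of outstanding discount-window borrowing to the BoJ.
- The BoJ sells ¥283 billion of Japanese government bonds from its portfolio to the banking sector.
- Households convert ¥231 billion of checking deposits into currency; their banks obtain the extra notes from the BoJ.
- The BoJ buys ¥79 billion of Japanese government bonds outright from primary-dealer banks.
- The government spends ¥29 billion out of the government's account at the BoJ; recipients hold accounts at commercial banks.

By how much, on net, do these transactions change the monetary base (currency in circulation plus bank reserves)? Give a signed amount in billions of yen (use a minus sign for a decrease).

Discount-window repayment ¥259 billion: BoJ balance sheet contracts → −¥259B.
OMO sale (to banks) ¥283 billion: BoJ balance sheet contracts → −¥283B.
Currency withdrawal ¥231 billion: just a shift between currency and reserves — both are base money → 0.
OMO purchase (from banks) ¥79 billion: BoJ balance sheet expands → +¥79B.
Government spending ¥29 billion: a non-base liability converts back to reserves → +¥29B.
Net: −259 − 283 + 0 + 79 + 29 = -¥434 billion.

-¥434 billion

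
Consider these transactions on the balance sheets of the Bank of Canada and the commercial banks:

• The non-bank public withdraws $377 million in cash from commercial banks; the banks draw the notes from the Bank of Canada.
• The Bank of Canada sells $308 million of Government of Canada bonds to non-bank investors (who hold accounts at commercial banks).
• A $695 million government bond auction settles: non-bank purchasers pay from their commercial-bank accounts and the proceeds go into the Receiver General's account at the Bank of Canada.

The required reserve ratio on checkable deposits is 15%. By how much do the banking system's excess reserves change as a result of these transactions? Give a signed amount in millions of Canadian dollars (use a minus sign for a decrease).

-$1173 million

Currency withdrawal $377 million: reserves −$377M, deposits −$377M.
Asset sale (to non-banks) $308 million: reserves −$308M, deposits −$308M.
Government account inflow $695 million: reserves −$695M, deposits −$695M.
Totals: Δreserves = −$1380M, Δdeposits = −$1380M.
Δrequired reserves = 15% × −$1380M = −$207M.
Δexcess reserves = Δreserves − Δrequired = −$1380M − (−$207M) = -$1173 million.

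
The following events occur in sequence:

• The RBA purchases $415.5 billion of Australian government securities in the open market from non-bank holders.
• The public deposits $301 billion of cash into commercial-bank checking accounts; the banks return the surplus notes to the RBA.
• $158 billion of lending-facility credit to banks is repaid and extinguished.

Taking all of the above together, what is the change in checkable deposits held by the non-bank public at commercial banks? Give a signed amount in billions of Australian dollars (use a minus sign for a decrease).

+$716.5 billion

RBA balance sheet:
  Assets:      Securities +$415.5B, Loans to banks −$158B
  Liabilities: Bank reserves +$558.5B, Currency in circulation −$301B
Commercial banking system:
  Assets:      Reserves at CB +$558.5B
  Liabilities: Checkable deposits +$716.5B, Borrowings from CB −$158B
So the change in checkable deposits held by the non-bank public at commercial banks is +$716.5 billion.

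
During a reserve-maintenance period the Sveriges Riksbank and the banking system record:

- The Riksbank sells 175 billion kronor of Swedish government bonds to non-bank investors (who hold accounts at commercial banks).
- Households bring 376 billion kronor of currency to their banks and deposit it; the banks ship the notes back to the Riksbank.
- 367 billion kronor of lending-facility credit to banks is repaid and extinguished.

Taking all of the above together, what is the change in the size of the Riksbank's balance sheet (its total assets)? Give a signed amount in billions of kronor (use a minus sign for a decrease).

-542 billion

Riksbank balance sheet:
  Assets:      Securities −175B, Loans to banks −367B
  Liabilities: Bank reserves −166B, Currency in circulation −376B
Change in total Riksbank assets = -542 billion.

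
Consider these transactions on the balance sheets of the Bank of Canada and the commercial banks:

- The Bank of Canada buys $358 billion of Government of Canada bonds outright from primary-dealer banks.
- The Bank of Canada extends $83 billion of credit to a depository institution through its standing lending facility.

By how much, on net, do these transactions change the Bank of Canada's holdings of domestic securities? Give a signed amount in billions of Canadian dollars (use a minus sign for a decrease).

Bank of Canada balance sheet:
  Assets:      Securities +$358B, Loans to banks +$83B
  Liabilities: Bank reserves +$441B
Commercial banking system:
  Assets:      Reserves at CB +$441B, Securities −$358B
  Liabilities: Borrowings from CB +$83B
So the change in the Bank of Canada's holdings of domestic securities is +$358 billion.

+$358 billion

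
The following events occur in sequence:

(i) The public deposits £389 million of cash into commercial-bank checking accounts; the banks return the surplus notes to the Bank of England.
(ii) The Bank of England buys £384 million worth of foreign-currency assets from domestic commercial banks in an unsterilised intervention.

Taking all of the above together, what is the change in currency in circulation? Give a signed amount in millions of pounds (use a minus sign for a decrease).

-£389 million

Currency deposit £389 million: notes return to the central bank → −£389M.
FX purchase £384 million: no currency enters or leaves circulation → 0.
Net: −389 + 0 = -£389 million.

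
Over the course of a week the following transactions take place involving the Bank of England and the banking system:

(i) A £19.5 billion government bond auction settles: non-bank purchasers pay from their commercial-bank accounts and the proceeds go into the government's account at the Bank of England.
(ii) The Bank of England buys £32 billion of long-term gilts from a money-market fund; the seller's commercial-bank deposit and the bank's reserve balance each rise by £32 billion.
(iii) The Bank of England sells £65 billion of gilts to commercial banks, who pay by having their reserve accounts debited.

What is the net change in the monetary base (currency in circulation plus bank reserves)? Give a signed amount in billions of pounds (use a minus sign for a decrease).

Government account inflow £19.5 billion: reserves shift to a non-base liability → −£19.5B.
Asset purchase (from non-banks) £32 billion: Bank of England balance sheet expands → +£32B.
OMO sale (to banks) £65 billion: Bank of England balance sheet contracts → −£65B.
Net: −19.5 + 32 − 65 = -£52.5 billion.

-£52.5 billion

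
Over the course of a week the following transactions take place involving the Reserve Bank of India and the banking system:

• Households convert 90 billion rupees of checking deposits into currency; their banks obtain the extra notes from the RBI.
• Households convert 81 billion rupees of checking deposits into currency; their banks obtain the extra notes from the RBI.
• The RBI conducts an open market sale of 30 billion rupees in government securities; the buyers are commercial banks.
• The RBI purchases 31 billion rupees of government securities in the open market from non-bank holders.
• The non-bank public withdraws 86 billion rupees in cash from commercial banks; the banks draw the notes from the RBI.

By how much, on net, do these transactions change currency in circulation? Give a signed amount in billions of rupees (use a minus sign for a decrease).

+257 billion

RBI balance sheet:
  Assets:      Securities +1B
  Liabilities: Bank reserves −256B, Currency in circulation +257B
So the change in currency in circulation is +257 billion.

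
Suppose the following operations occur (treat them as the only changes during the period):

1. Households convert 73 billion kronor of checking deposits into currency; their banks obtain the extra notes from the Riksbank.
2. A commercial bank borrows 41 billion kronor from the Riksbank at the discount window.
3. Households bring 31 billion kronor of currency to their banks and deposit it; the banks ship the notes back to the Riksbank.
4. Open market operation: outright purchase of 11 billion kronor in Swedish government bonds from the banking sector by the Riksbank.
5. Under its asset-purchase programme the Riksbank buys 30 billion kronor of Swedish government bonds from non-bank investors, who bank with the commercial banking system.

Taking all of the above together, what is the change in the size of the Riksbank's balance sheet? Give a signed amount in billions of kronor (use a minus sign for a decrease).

Riksbank balance sheet:
  Assets:      Securities +41B, Loans to banks +41B
  Liabilities: Bank reserves +40B, Currency in circulation +42B
Commercial banking system:
  Assets:      Reserves at CB +40B, Securities −11B
  Liabilities: Checkable deposits −12B, Borrowings from CB +41B
Change in total Riksbank assets = +82 billion.

+82 billion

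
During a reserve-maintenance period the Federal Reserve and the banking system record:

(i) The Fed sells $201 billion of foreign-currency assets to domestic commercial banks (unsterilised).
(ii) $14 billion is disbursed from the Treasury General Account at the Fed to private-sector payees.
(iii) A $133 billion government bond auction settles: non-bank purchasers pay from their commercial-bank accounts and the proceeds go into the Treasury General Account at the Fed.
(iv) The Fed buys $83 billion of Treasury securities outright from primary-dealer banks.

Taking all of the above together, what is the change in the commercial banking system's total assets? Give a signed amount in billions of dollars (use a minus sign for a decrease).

-$119 billion

Fed balance sheet:
  Assets:      Securities +$83B, Foreign assets −$201B
  Liabilities: Bank reserves −$237B, Government deposits +$119B
Commercial banking system:
  Assets:      Reserves at CB −$237B, Securities −$83B, Foreign assets +$201B
  Liabilities: Checkable deposits −$119B
Change in total bank assets = -$119 billion.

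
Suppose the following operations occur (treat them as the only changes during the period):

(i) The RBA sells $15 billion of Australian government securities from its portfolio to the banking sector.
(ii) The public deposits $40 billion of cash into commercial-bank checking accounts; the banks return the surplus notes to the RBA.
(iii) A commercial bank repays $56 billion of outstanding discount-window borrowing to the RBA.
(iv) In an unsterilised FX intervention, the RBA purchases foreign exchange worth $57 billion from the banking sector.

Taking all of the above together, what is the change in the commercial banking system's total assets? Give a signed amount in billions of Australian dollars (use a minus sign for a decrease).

OMO sale (to banks) $15 billion: just an asset swap on bank balance sheets → 0.
Currency deposit $40 billion: bank balance sheets expand → +$40B.
Discount-window repayment $56 billion: bank balance sheets shrink → −$56B.
FX purchase $57 billion: just an asset swap on bank balance sheets → 0.
Net: 0 + 40 − 56 + 0 = -$16 billion.

-$16 billion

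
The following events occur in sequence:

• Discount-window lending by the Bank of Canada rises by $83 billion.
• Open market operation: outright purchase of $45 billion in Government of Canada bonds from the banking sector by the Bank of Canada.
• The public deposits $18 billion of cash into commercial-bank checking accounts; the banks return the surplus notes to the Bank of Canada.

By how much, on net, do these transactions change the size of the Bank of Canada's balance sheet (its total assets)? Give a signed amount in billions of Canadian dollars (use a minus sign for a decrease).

Discount-window loan $83 billion: a Bank of Canada asset is acquired → +$83B.
OMO purchase (from banks) $45 billion: a Bank of Canada asset is acquired → +$45B.
Currency deposit $18 billion: only the composition of liabilities changes → 0.
Net: 83 + 45 + 0 = +$128 billion.

+$128 billion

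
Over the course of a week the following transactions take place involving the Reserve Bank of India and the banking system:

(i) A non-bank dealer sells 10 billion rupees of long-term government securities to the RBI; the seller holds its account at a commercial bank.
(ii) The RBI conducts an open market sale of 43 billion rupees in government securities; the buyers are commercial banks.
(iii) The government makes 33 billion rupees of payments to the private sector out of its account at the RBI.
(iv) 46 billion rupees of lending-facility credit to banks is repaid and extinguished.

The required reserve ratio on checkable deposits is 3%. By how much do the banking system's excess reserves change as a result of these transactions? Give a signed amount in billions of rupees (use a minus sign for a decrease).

Asset purchase (from non-banks) 10 billion rupees: reserves +10B, deposits +10B.
OMO sale (to banks) 43 billion rupees: reserves −43B, deposits 0.
Government spending 33 billion rupees: reserves +33B, deposits +33B.
Discount-window repayment 46 billion rupees: reserves −46B, deposits 0.
Totals: Δreserves = −46B, Δdeposits = +43B.
Δrequired reserves = 3% × +43B = +1.29B.
Δexcess reserves = Δreserves − Δrequired = −46B − (+1.29B) = -47.29 billion.

-47.29 billion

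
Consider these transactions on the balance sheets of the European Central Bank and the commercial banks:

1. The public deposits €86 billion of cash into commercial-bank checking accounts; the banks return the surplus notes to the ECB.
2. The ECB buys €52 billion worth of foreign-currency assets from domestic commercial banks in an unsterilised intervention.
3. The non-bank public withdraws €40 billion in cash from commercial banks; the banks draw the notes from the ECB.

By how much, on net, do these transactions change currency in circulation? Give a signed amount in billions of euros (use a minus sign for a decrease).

-€46 billion

Currency deposit €86 billion: notes return to the central bank → −€86B.
FX purchase €52 billion: no currency enters or leaves circulation → 0.
Currency withdrawal €40 billion: notes leave the central bank → +€40B.
Net: −86 + 0 + 40 = -€46 billion.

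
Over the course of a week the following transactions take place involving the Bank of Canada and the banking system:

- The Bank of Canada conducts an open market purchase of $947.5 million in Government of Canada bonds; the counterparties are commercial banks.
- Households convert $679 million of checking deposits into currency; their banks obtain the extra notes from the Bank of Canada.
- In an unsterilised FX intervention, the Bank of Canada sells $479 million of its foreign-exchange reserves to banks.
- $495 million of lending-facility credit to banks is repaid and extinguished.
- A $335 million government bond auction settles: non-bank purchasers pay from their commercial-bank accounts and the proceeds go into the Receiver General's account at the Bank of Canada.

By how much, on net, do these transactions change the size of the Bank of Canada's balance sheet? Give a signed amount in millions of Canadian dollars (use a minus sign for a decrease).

Bank of Canada balance sheet:
  Assets:      Securities +$947.5M, Loans to banks −$495M, Foreign assets −$479M
  Liabilities: Bank reserves −$1040.5M, Currency in circulation +$679M, Government deposits +$335M
Change in total Bank of Canada assets = -$26.5 million.

-$26.5 million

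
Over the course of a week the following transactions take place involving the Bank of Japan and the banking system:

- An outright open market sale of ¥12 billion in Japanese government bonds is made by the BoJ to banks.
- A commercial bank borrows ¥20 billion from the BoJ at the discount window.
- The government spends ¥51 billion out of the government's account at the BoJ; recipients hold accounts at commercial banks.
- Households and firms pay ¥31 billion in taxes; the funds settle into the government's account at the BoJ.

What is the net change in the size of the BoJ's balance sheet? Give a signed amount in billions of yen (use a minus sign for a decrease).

+¥8 billion

OMO sale (to banks) ¥12 billion: a BoJ asset is shed → −¥12B.
Discount-window loan ¥20 billion: a BoJ asset is acquired → +¥20B.
Government spending ¥51 billion: only the composition of liabilities changes → 0.
Government account inflow ¥31 billion: only the composition of liabilities changes → 0.
Net: −12 + 20 + 0 + 0 = +¥8 billion.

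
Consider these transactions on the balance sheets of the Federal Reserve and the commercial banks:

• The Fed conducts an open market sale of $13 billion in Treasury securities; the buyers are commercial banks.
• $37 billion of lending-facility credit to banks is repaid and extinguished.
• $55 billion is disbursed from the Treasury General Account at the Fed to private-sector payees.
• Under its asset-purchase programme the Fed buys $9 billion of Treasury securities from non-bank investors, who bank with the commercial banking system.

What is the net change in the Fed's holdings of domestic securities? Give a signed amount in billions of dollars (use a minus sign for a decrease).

-$4 billion

OMO sale (to banks) $13 billion: securities removed from the Fed's portfolio → −$13B.
Discount-window repayment $37 billion: the Fed's securities portfolio is untouched → 0.
Government spending $55 billion: the Fed's securities portfolio is untouched → 0.
Asset purchase (from non-banks) $9 billion: securities added to the Fed's portfolio → +$9B.
Net: −13 + 0 + 0 + 9 = -$4 billion.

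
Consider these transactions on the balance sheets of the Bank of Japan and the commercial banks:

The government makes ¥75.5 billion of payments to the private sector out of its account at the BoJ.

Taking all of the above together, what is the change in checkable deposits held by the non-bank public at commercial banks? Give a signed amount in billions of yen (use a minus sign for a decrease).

+¥75.5 billion

BoJ balance sheet:
  Assets:      no change
  Liabilities: Bank reserves +¥75.5B, Government deposits −¥75.5B
Commercial banking system:
  Assets:      Reserves at CB +¥75.5B
  Liabilities: Checkable deposits +¥75.5B
So the change in checkable deposits held by the non-bank public at commercial banks is +¥75.5 billion.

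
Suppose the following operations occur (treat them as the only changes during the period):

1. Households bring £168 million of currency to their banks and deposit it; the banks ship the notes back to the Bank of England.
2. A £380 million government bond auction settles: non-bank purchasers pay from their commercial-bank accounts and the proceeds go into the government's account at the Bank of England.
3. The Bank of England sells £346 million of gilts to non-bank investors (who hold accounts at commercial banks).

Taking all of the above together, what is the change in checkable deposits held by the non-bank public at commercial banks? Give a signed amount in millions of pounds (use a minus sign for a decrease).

Currency deposit £168 million: non-bank counterparties' bank balances rise → +£168M.
Government account inflow £380 million: non-bank counterparties' bank balances fall → −£380M.
Asset sale (to non-banks) £346 million: non-bank counterparties' bank balances fall → −£346M.
Net: 168 − 380 − 346 = -£558 million.

-£558 million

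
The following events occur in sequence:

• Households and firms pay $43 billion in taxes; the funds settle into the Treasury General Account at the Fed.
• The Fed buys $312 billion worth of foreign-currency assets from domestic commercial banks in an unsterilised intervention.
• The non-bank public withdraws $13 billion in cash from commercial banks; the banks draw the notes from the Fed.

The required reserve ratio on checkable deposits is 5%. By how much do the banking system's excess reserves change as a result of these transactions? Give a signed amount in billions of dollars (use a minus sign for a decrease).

+$258.8 billion

Government account inflow $43 billion: reserves −$43B, deposits −$43B.
FX purchase $312 billion: reserves +$312B, deposits 0.
Currency withdrawal $13 billion: reserves −$13B, deposits −$13B.
Totals: Δreserves = +$256B, Δdeposits = −$56B.
Δrequired reserves = 5% × −$56B = −$2.8B.
Δexcess reserves = Δreserves − Δrequired = +$256B − (−$2.8B) = +$258.8 billion.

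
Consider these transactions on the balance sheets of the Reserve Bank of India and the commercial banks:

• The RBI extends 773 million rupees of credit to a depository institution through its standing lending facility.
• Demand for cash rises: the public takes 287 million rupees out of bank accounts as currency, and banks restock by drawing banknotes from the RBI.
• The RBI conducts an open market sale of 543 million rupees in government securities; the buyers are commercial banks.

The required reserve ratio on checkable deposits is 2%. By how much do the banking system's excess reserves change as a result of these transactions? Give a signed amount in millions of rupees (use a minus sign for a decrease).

Discount-window loan 773 million rupees: reserves +773M, deposits 0.
Currency withdrawal 287 million rupees: reserves −287M, deposits −287M.
OMO sale (to banks) 543 million rupees: reserves −543M, deposits 0.
Totals: Δreserves = −57M, Δdeposits = −287M.
Δrequired reserves = 2% × −287M = −5.74M.
Δexcess reserves = Δreserves − Δrequired = −57M − (−5.74M) = -51.26 million.

-51.26 million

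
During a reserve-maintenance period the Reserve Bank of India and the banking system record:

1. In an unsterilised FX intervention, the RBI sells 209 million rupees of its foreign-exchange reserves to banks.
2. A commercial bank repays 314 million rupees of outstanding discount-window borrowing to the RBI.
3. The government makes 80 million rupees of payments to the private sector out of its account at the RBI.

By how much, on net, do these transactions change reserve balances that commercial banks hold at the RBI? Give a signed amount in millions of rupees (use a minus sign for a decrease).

FX sale 209 million rupees: the buying banks pay out of their reserve balances → −209M.
Discount-window repayment 314 million rupees: repayment is debited from reserves → −314M.
Government spending 80 million rupees: government payments flow into bank reserve accounts → +80M.
Net: −209 − 314 + 80 = -443 million.

-443 million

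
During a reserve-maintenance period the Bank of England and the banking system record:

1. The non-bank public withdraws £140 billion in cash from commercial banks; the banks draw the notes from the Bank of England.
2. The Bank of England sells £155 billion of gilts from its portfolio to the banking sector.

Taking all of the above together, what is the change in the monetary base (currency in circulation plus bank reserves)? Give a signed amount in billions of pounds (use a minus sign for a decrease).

-£155 billion

Currency withdrawal £140 billion: just a shift between currency and reserves — both are base money → 0.
OMO sale (to banks) £155 billion: Bank of England balance sheet contracts → −£155B.
Net: 0 − 155 = -£155 billion.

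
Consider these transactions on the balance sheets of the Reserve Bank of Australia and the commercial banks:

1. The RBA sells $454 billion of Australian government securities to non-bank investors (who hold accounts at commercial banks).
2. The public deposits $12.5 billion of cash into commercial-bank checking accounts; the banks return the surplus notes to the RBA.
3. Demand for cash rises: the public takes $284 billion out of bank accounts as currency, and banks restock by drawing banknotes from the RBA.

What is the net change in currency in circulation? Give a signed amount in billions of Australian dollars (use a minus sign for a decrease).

+$271.5 billion

RBA balance sheet:
  Assets:      Securities −$454B
  Liabilities: Bank reserves −$725.5B, Currency in circulation +$271.5B
So the change in currency in circulation is +$271.5 billion.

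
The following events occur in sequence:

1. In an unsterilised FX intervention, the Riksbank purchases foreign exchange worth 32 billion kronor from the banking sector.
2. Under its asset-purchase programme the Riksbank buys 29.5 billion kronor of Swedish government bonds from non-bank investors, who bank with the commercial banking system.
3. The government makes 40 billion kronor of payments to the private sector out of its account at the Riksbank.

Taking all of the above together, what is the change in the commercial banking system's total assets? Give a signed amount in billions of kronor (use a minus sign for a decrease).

Riksbank balance sheet:
  Assets:      Securities +29.5B, Foreign assets +32B
  Liabilities: Bank reserves +101.5B, Government deposits −40B
Commercial banking system:
  Assets:      Reserves at CB +101.5B, Foreign assets −32B
  Liabilities: Checkable deposits +69.5B
Change in total bank assets = +69.5 billion.

+69.5 billion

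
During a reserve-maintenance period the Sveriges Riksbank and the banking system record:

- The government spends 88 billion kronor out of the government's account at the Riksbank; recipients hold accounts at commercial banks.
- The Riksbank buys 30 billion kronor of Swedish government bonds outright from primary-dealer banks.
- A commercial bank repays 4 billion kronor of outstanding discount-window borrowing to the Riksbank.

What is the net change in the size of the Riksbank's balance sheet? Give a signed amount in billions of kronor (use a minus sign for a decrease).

Government spending 88 billion kronor: only the composition of liabilities changes → 0.
OMO purchase (from banks) 30 billion kronor: a Riksbank asset is acquired → +30B.
Discount-window repayment 4 billion kronor: a Riksbank asset is shed → −4B.
Net: 0 + 30 − 4 = +26 billion.

+26 billion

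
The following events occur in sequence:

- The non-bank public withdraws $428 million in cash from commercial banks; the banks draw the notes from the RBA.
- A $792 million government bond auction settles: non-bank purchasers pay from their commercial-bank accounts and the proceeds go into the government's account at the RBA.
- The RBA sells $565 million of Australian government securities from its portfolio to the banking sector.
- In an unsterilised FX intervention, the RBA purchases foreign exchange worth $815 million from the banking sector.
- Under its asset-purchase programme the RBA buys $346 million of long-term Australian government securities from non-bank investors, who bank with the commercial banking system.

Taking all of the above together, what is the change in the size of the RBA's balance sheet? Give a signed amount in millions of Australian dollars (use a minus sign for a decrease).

+$596 million

Currency withdrawal $428 million: only the composition of liabilities changes → 0.
Government account inflow $792 million: only the composition of liabilities changes → 0.
OMO sale (to banks) $565 million: an RBA asset is shed → −$565M.
FX purchase $815 million: an RBA asset is acquired → +$815M.
Asset purchase (from non-banks) $346 million: an RBA asset is acquired → +$346M.
Net: 0 + 0 − 565 + 815 + 346 = +$596 million.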